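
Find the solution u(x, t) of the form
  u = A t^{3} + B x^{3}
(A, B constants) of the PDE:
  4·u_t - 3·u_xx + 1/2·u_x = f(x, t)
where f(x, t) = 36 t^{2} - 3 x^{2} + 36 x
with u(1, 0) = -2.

Answer: u(x, t) = 3 t^{3} - 2 x^{3}

Derivation:
Substitute the ansatz u = A t^{3} + B x^{3} into the left-hand side.
Derivatives of the ansatz:
  u_t = 3 A t^{2}
  u_xx = 6 B x
  u_x = 3 B x^{2}
Term by term:
  4·u_t = 12 A t^{2}
  -3·u_xx = - 18 B x
  1/2·u_x = \frac{3 B x^{2}}{2}
So the left-hand side equals
  12 A t^{2} + \frac{3 B x^{2}}{2} - 18 B x
This must equal f(x, t) = 36 t^{2} - 3 x^{2} + 36 x identically.
Matching coefficients of the independent functions:
  [t^{2}]:  12 A = 36
  [x]:  - 18 B = 36
  [x^{2}]:  \frac{3 B}{2} = -3
Solving: A = 3, B = -2.
Check against the point condition:
  u(1, 0) = -2  ⟹  B = -2  ✓
Hence u(x, t) = 3 t^{3} - 2 x^{3}.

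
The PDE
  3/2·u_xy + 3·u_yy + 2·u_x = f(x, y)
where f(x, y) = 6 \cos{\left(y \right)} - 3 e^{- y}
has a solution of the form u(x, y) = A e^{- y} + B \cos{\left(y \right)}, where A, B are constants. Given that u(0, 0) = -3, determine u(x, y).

Substitute the ansatz u = A e^{- y} + B \cos{\left(y \right)} into the left-hand side.
Derivatives of the ansatz:
  u_xy = 0
  u_yy = A e^{- y} - B \cos{\left(y \right)}
  u_x = 0
Term by term:
  3/2·u_xy = 0
  3·u_yy = 3 A e^{- y} - 3 B \cos{\left(y \right)}
  2·u_x = 0
So the left-hand side equals
  3 A e^{- y} - 3 B \cos{\left(y \right)}
This must equal f(x, y) = 6 \cos{\left(y \right)} - 3 e^{- y} identically.
Matching coefficients of the independent functions:
  [e^{- y}]:  3 A = -3
  [\cos{\left(y \right)}]:  - 3 B = 6
Solving: A = -1, B = -2.
Check against the point condition:
  u(0, 0) = -3  ⟹  A + B = -3  ✓
Hence u(x, y) = - 2 \cos{\left(y \right)} - e^{- y}.

Answer: u(x, y) = - 2 \cos{\left(y \right)} - e^{- y}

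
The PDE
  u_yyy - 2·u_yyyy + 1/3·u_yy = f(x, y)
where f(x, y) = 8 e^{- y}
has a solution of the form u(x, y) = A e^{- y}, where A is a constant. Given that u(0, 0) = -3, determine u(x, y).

Substitute the ansatz u = A e^{- y} into the left-hand side.
Derivatives of the ansatz:
  u_yyy = - A e^{- y}
  u_yyyy = A e^{- y}
  u_yy = A e^{- y}
Term by term:
  u_yyy = - A e^{- y}
  -2·u_yyyy = - 2 A e^{- y}
  1/3·u_yy = \frac{A e^{- y}}{3}
So the left-hand side equals
  - \frac{8 A e^{- y}}{3}
This must equal f(x, y) = 8 e^{- y} identically.
Matching coefficients of the independent functions:
  [e^{- y}]:  - \frac{8 A}{3} = 8
Solving: A = -3.
Check against the point condition:
  u(0, 0) = -3  ⟹  A = -3  ✓
Hence u(x, y) = - 3 e^{- y}.

Answer: u(x, y) = - 3 e^{- y}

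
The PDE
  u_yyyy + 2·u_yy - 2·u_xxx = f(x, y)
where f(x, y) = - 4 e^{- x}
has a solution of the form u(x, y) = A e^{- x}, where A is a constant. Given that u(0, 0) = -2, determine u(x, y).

Substitute the ansatz u = A e^{- x} into the left-hand side.
Derivatives of the ansatz:
  u_yyyy = 0
  u_yy = 0
  u_xxx = - A e^{- x}
Term by term:
  u_yyyy = 0
  2·u_yy = 0
  -2·u_xxx = 2 A e^{- x}
So the left-hand side equals
  2 A e^{- x}
This must equal f(x, y) = - 4 e^{- x} identically.
Matching coefficients of the independent functions:
  [e^{- x}]:  2 A = -4
Solving: A = -2.
Check against the point condition:
  u(0, 0) = -2  ⟹  A = -2  ✓
Hence u(x, y) = - 2 e^{- x}.

Answer: u(x, y) = - 2 e^{- x}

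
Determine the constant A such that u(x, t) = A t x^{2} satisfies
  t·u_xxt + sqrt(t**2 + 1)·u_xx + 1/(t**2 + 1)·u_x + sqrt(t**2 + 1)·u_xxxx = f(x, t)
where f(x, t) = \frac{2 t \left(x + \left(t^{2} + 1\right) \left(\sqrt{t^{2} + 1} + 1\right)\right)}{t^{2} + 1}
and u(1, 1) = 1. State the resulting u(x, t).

Substitute the ansatz u = A t x^{2} into the left-hand side.
Derivatives of the ansatz:
  u_xxt = 2 A
  u_xx = 2 A t
  u_x = 2 A t x
  u_xxxx = 0
Term by term:
  t·u_xxt = 2 A t
  sqrt(t**2 + 1)·u_xx = 2 A t \sqrt{t^{2} + 1}
  1/(t**2 + 1)·u_x = \frac{2 A t x}{t^{2} + 1}
  sqrt(t**2 + 1)·u_xxxx = 0
So the left-hand side equals
  \frac{2 A t x}{t^{2} + 1} + 2 A t \sqrt{t^{2} + 1} + 2 A t
This must equal f(x, t) identically; expanded, f = \frac{2 t x}{t^{2} + 1} + 2 t \sqrt{t^{2} + 1} + 2 t.
Matching coefficients of the independent functions:
  [t, t \sqrt{t^{2} + 1}, \frac{t x}{t^{2} + 1}]:  2 A = 2
Solving: A = 1.
Check against the point condition:
  u(1, 1) = 1  ⟹  A = 1  ✓
Hence u(x, t) = t x^{2}.

Answer: u(x, t) = t x^{2}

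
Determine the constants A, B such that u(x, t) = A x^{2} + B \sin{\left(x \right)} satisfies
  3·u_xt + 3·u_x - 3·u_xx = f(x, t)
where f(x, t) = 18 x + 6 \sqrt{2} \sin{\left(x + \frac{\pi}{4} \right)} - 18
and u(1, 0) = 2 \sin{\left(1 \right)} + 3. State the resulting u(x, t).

Substitute the ansatz u = A x^{2} + B \sin{\left(x \right)} into the left-hand side.
Derivatives of the ansatz:
  u_xt = 0
  u_x = 2 A x + B \cos{\left(x \right)}
  u_xx = 2 A - B \sin{\left(x \right)}
Term by term:
  3·u_xt = 0
  3·u_x = 6 A x + 3 B \cos{\left(x \right)}
  -3·u_xx = - 6 A + 3 B \sin{\left(x \right)}
So the left-hand side equals
  6 A x - 6 A + 3 B \sin{\left(x \right)} + 3 B \cos{\left(x \right)}
This must equal f(x, t) identically; expanded, f = 18 x + 6 \sin{\left(x \right)} + 6 \cos{\left(x \right)} - 18.
Matching coefficients of the independent functions:
  [constant term]:  - 6 A = -18
  [x]:  6 A = 18
  [\sin{\left(x \right)}, \cos{\left(x \right)}]:  3 B = 6
Solving: A = 3, B = 2.
Check against the point condition:
  u(1, 0) = 2 \sin{\left(1 \right)} + 3  ⟹  A + B \sin{\left(1 \right)} = 2 \sin{\left(1 \right)} + 3  ✓
Hence u(x, t) = 3 x^{2} + 2 \sin{\left(x \right)}.

Answer: u(x, t) = 3 x^{2} + 2 \sin{\left(x \right)}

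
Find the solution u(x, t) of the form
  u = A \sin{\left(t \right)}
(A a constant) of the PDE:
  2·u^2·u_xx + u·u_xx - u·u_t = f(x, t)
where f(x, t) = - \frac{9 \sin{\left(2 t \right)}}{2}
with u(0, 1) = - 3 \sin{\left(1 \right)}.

Substitute the ansatz u = A \sin{\left(t \right)} into the left-hand side.
Derivatives of the ansatz:
  u_xx = 0
  u_t = A \cos{\left(t \right)}
Term by term:
  2·u^2·u_xx = 0
  u·u_xx = 0
  -u·u_t = - A^{2} \sin{\left(t \right)} \cos{\left(t \right)}
So the left-hand side equals
  - A^{2} \sin{\left(t \right)} \cos{\left(t \right)}
This must equal f(x, t) identically; expanded, f = - 9 \sin{\left(t \right)} \cos{\left(t \right)}.
Matching coefficients of the independent functions:
  [\sin{\left(t \right)} \cos{\left(t \right)}]:  - A^{2} = -9
These equations allow (A) = (-3) or (3).
Impose the point condition(s):
  u(0, 1) = - 3 \sin{\left(1 \right)}  ⟹  A \sin{\left(1 \right)} = - 3 \sin{\left(1 \right)}
Only A = -3 satisfies everything.
Hence u(x, t) = - 3 \sin{\left(t \right)}.

Answer: u(x, t) = - 3 \sin{\left(t \right)}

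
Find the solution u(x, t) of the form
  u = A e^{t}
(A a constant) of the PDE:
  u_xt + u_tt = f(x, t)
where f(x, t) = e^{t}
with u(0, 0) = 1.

Answer: u(x, t) = e^{t}

Derivation:
Substitute the ansatz u = A e^{t} into the left-hand side.
Derivatives of the ansatz:
  u_xt = 0
  u_tt = A e^{t}
Term by term:
  u_xt = 0
  u_tt = A e^{t}
So the left-hand side equals
  A e^{t}
This must equal f(x, t) = e^{t} identically.
Matching coefficients of the independent functions:
  [e^{t}]:  A = 1
Solving: A = 1.
Check against the point condition:
  u(0, 0) = 1  ⟹  A = 1  ✓
Hence u(x, t) = e^{t}.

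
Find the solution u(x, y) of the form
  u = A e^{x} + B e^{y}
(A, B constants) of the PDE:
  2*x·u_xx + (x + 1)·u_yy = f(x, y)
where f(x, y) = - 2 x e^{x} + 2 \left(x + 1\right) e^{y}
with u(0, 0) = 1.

Substitute the ansatz u = A e^{x} + B e^{y} into the left-hand side.
Derivatives of the ansatz:
  u_xx = A e^{x}
  u_yy = B e^{y}
Term by term:
  2*x·u_xx = 2 A x e^{x}
  (x + 1)·u_yy = B x e^{y} + B e^{y}
So the left-hand side equals
  2 A x e^{x} + B x e^{y} + B e^{y}
This must equal f(x, y) identically; expanded, f = - 2 x e^{x} + 2 x e^{y} + 2 e^{y}.
Matching coefficients of the independent functions:
  [x e^{x}]:  2 A = -2
  [x e^{y}, e^{y}]:  B = 2
Solving: A = -1, B = 2.
Check against the point condition:
  u(0, 0) = 1  ⟹  A + B = 1  ✓
Hence u(x, y) = - e^{x} + 2 e^{y}.

Answer: u(x, y) = - e^{x} + 2 e^{y}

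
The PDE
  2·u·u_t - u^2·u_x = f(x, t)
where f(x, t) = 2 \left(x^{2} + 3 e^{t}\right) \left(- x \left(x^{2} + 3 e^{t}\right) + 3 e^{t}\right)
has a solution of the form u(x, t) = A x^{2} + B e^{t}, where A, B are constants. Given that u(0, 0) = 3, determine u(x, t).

Substitute the ansatz u = A x^{2} + B e^{t} into the left-hand side.
Derivatives of the ansatz:
  u_t = B e^{t}
  u_x = 2 A x
Term by term:
  2·u·u_t = 2 A B x^{2} e^{t} + 2 B^{2} e^{2 t}
  -u^2·u_x = - 2 A^{3} x^{5} - 4 A^{2} B x^{3} e^{t} - 2 A B^{2} x e^{2 t}
So the left-hand side equals
  - 2 A^{3} x^{5} - 4 A^{2} B x^{3} e^{t} - 2 A B^{2} x e^{2 t} + 2 A B x^{2} e^{t} + 2 B^{2} e^{2 t}
This must equal f(x, t) identically; expanded, f = - 2 x^{5} - 12 x^{3} e^{t} + 6 x^{2} e^{t} - 18 x e^{2 t} + 18 e^{2 t}.
Matching coefficients of the independent functions:
  [x^{5}]:  - 2 A^{3} = -2
  [x e^{2 t}]:  - 2 A B^{2} = -18
  [x^{2} e^{t}]:  2 A B = 6
  [x^{3} e^{t}]:  - 4 A^{2} B = -12
  [e^{2 t}]:  2 B^{2} = 18
Solving: A = 1, B = 3.
Check against the point condition:
  u(0, 0) = 3  ⟹  B = 3  ✓
Hence u(x, t) = x^{2} + 3 e^{t}.

Answer: u(x, t) = x^{2} + 3 e^{t}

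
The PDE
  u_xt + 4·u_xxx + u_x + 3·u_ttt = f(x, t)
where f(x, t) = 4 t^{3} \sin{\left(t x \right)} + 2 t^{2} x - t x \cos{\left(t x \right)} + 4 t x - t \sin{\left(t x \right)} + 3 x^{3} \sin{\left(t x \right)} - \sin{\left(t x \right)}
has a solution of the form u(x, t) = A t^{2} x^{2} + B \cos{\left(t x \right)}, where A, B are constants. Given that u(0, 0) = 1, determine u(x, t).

Substitute the ansatz u = A t^{2} x^{2} + B \cos{\left(t x \right)} into the left-hand side.
Derivatives of the ansatz:
  u_xt = 4 A t x - B t x \cos{\left(t x \right)} - B \sin{\left(t x \right)}
  u_xxx = B t^{3} \sin{\left(t x \right)}
  u_x = 2 A t^{2} x - B t \sin{\left(t x \right)}
  u_ttt = B x^{3} \sin{\left(t x \right)}
Term by term:
  u_xt = 4 A t x - B t x \cos{\left(t x \right)} - B \sin{\left(t x \right)}
  4·u_xxx = 4 B t^{3} \sin{\left(t x \right)}
  u_x = 2 A t^{2} x - B t \sin{\left(t x \right)}
  3·u_ttt = 3 B x^{3} \sin{\left(t x \right)}
So the left-hand side equals
  2 A t^{2} x + 4 A t x + 4 B t^{3} \sin{\left(t x \right)} - B t x \cos{\left(t x \right)} - B t \sin{\left(t x \right)} + 3 B x^{3} \sin{\left(t x \right)} - B \sin{\left(t x \right)}
This must equal f(x, t) = 4 t^{3} \sin{\left(t x \right)} + 2 t^{2} x - t x \cos{\left(t x \right)} + 4 t x - t \sin{\left(t x \right)} + 3 x^{3} \sin{\left(t x \right)} - \sin{\left(t x \right)} identically.
Matching coefficients of the independent functions:
  [t x]:  4 A = 4
  [t \sin{\left(t x \right)}, t x \cos{\left(t x \right)}, \sin{\left(t x \right)}]:  - B = -1
  [t^{2} x]:  2 A = 2
  [t^{3} \sin{\left(t x \right)}]:  4 B = 4
  [x^{3} \sin{\left(t x \right)}]:  3 B = 3
Solving: A = 1, B = 1.
Check against the point condition:
  u(0, 0) = 1  ⟹  B = 1  ✓
Hence u(x, t) = t^{2} x^{2} + \cos{\left(t x \right)}.

Answer: u(x, t) = t^{2} x^{2} + \cos{\left(t x \right)}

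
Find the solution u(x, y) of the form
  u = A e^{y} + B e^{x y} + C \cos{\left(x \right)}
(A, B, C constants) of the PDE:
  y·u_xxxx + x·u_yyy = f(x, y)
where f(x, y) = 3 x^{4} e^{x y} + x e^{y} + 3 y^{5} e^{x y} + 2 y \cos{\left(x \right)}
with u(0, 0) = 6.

Answer: u(x, y) = e^{y} + 3 e^{x y} + 2 \cos{\left(x \right)}

Derivation:
Substitute the ansatz u = A e^{y} + B e^{x y} + C \cos{\left(x \right)} into the left-hand side.
Derivatives of the ansatz:
  u_xxxx = B y^{4} e^{x y} + C \cos{\left(x \right)}
  u_yyy = A e^{y} + B x^{3} e^{x y}
Term by term:
  y·u_xxxx = B y^{5} e^{x y} + C y \cos{\left(x \right)}
  x·u_yyy = A x e^{y} + B x^{4} e^{x y}
So the left-hand side equals
  A x e^{y} + B x^{4} e^{x y} + B y^{5} e^{x y} + C y \cos{\left(x \right)}
This must equal f(x, y) = 3 x^{4} e^{x y} + x e^{y} + 3 y^{5} e^{x y} + 2 y \cos{\left(x \right)} identically.
Matching coefficients of the independent functions:
  [x e^{y}]:  A = 1
  [x^{4} e^{x y}, y^{5} e^{x y}]:  B = 3
  [y \cos{\left(x \right)}]:  C = 2
Solving: A = 1, B = 3, C = 2.
Check against the point condition:
  u(0, 0) = 6  ⟹  A + B + C = 6  ✓
Hence u(x, y) = e^{y} + 3 e^{x y} + 2 \cos{\left(x \right)}.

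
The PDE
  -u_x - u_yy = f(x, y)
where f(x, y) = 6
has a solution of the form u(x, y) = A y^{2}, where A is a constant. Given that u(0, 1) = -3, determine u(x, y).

Substitute the ansatz u = A y^{2} into the left-hand side.
Derivatives of the ansatz:
  u_x = 0
  u_yy = 2 A
Term by term:
  -u_x = 0
  -u_yy = - 2 A
So the left-hand side equals
  - 2 A
This must equal f(x, y) = 6 identically.
Matching coefficients of the independent functions:
  [constant term]:  - 2 A = 6
Solving: A = -3.
Check against the point condition:
  u(0, 1) = -3  ⟹  A = -3  ✓
Hence u(x, y) = - 3 y^{2}.

Answer: u(x, y) = - 3 y^{2}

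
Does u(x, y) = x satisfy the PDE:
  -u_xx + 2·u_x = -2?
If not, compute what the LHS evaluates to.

Evaluate each term of the left-hand side for u = x.
Derivatives:
  u_xx = 0
  u_x = 1
Terms:
  -u_xx = 0
  2·u_x = 2
Sum: LHS = 2
Given right-hand side: -2. Difference LHS − RHS = 4 ≠ 0, so u is not a solution.

Answer: No, the LHS evaluates to 2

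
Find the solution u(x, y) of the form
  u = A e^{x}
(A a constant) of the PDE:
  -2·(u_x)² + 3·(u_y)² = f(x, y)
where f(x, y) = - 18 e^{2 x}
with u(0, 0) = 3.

Substitute the ansatz u = A e^{x} into the left-hand side.
Derivatives of the ansatz:
  u_x = A e^{x}
  u_y = 0
Term by term:
  -2·(u_x)² = - 2 A^{2} e^{2 x}
  3·(u_y)² = 0
So the left-hand side equals
  - 2 A^{2} e^{2 x}
This must equal f(x, y) = - 18 e^{2 x} identically.
Matching coefficients of the independent functions:
  [e^{2 x}]:  - 2 A^{2} = -18
These equations allow (A) = (-3) or (3).
Impose the point condition(s):
  u(0, 0) = 3  ⟹  A = 3
Only A = 3 satisfies everything.
Hence u(x, y) = 3 e^{x}.

Answer: u(x, y) = 3 e^{x}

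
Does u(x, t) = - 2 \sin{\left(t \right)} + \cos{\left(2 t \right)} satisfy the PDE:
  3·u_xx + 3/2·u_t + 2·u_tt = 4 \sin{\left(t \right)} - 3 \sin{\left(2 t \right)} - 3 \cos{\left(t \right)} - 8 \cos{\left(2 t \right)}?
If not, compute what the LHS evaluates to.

Answer: Yes

Derivation:
Evaluate each term of the left-hand side for u = - 2 \sin{\left(t \right)} + \cos{\left(2 t \right)}.
Derivatives:
  u_xx = 0
  u_t = - 2 \sin{\left(2 t \right)} - 2 \cos{\left(t \right)}
  u_tt = 2 \sin{\left(t \right)} - 4 \cos{\left(2 t \right)}
Terms:
  3·u_xx = 0
  3/2·u_t = - 3 \sin{\left(2 t \right)} - 3 \cos{\left(t \right)}
  2·u_tt = 4 \sin{\left(t \right)} - 8 \cos{\left(2 t \right)}
Sum: LHS = 4 \sin{\left(t \right)} - 3 \sin{\left(2 t \right)} - 3 \cos{\left(t \right)} - 8 \cos{\left(2 t \right)}
This is exactly the given right-hand side, so u is a solution.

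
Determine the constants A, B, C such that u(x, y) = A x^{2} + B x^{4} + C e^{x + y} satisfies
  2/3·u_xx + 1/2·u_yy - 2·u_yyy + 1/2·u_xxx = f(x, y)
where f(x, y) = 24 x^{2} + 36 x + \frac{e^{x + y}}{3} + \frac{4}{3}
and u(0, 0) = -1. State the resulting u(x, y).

Answer: u(x, y) = 3 x^{4} + x^{2} - e^{x + y}

Derivation:
Substitute the ansatz u = A x^{2} + B x^{4} + C e^{x + y} into the left-hand side.
Derivatives of the ansatz:
  u_xx = 2 A + 12 B x^{2} + C e^{x} e^{y}
  u_yy = C e^{x} e^{y}
  u_yyy = C e^{x} e^{y}
  u_xxx = 24 B x + C e^{x} e^{y}
Term by term:
  2/3·u_xx = \frac{4 A}{3} + 8 B x^{2} + \frac{2 C e^{x} e^{y}}{3}
  1/2·u_yy = \frac{C e^{x} e^{y}}{2}
  -2·u_yyy = - 2 C e^{x} e^{y}
  1/2·u_xxx = 12 B x + \frac{C e^{x} e^{y}}{2}
So the left-hand side equals
  \frac{4 A}{3} + 8 B x^{2} + 12 B x - \frac{C e^{x} e^{y}}{3}
This must equal f(x, y) identically; expanded, f = 24 x^{2} + 36 x + \frac{e^{x} e^{y}}{3} + \frac{4}{3}.
Matching coefficients of the independent functions:
  [constant term]:  \frac{4 A}{3} = \frac{4}{3}
  [x]:  12 B = 36
  [x^{2}]:  8 B = 24
  [e^{x} e^{y}]:  - \frac{C}{3} = \frac{1}{3}
Solving: A = 1, B = 3, C = -1.
Check against the point condition:
  u(0, 0) = -1  ⟹  C = -1  ✓
Hence u(x, y) = 3 x^{4} + x^{2} - e^{x + y}.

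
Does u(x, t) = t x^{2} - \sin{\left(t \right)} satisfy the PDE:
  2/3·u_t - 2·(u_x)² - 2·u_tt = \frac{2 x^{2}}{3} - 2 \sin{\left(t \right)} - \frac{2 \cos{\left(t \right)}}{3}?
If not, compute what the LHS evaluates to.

Answer: No, the LHS evaluates to - 8 t^{2} x^{2} + \frac{2 x^{2}}{3} - 2 \sin{\left(t \right)} - \frac{2 \cos{\left(t \right)}}{3}

Derivation:
Evaluate each term of the left-hand side for u = t x^{2} - \sin{\left(t \right)}.
Derivatives:
  u_t = x^{2} - \cos{\left(t \right)}
  u_x = 2 t x
  u_tt = \sin{\left(t \right)}
Terms:
  2/3·u_t = \frac{2 x^{2}}{3} - \frac{2 \cos{\left(t \right)}}{3}
  -2·(u_x)² = - 8 t^{2} x^{2}
  -2·u_tt = - 2 \sin{\left(t \right)}
Sum: LHS = - 8 t^{2} x^{2} + \frac{2 x^{2}}{3} - 2 \sin{\left(t \right)} - \frac{2 \cos{\left(t \right)}}{3}
Given right-hand side: \frac{2 x^{2}}{3} - 2 \sin{\left(t \right)} - \frac{2 \cos{\left(t \right)}}{3}. Difference LHS − RHS = - 8 t^{2} x^{2} ≠ 0, so u is not a solution.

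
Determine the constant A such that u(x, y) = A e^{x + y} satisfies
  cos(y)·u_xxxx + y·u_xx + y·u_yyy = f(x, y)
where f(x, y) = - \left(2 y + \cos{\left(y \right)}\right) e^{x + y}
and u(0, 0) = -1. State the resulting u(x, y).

Substitute the ansatz u = A e^{x + y} into the left-hand side.
Derivatives of the ansatz:
  u_xxxx = A e^{x} e^{y}
  u_xx = A e^{x} e^{y}
  u_yyy = A e^{x} e^{y}
Term by term:
  cos(y)·u_xxxx = A e^{x} e^{y} \cos{\left(y \right)}
  y·u_xx = A y e^{x} e^{y}
  y·u_yyy = A y e^{x} e^{y}
So the left-hand side equals
  2 A y e^{x} e^{y} + A e^{x} e^{y} \cos{\left(y \right)}
This must equal f(x, y) identically; expanded, f = - 2 y e^{x} e^{y} - e^{x} e^{y} \cos{\left(y \right)}.
Matching coefficients of the independent functions:
  [y e^{x} e^{y}]:  2 A = -2
  [e^{x} e^{y} \cos{\left(y \right)}]:  A = -1
Solving: A = -1.
Check against the point condition:
  u(0, 0) = -1  ⟹  A = -1  ✓
Hence u(x, y) = - e^{x + y}.

Answer: u(x, y) = - e^{x + y}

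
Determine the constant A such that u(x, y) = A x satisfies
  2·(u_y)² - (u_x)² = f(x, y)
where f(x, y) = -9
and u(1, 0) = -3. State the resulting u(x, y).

Answer: u(x, y) = - 3 x

Derivation:
Substitute the ansatz u = A x into the left-hand side.
Derivatives of the ansatz:
  u_y = 0
  u_x = A
Term by term:
  2·(u_y)² = 0
  -(u_x)² = - A^{2}
So the left-hand side equals
  - A^{2}
This must equal f(x, y) = -9 identically.
Matching coefficients of the independent functions:
  [constant term]:  - A^{2} = -9
These equations allow (A) = (-3) or (3).
Impose the point condition(s):
  u(1, 0) = -3  ⟹  A = -3
Only A = -3 satisfies everything.
Hence u(x, y) = - 3 x.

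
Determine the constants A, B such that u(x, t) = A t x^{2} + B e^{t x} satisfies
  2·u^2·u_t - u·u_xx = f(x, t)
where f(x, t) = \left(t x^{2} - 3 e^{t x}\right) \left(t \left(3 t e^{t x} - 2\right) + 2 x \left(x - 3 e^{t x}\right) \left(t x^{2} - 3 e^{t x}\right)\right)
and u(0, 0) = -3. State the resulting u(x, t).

Substitute the ansatz u = A t x^{2} + B e^{t x} into the left-hand side.
Derivatives of the ansatz:
  u_t = A x^{2} + B x e^{t x}
  u_xx = 2 A t + B t^{2} e^{t x}
Term by term:
  2·u^2·u_t = 2 A^{3} t^{2} x^{6} + 2 A^{2} B t^{2} x^{5} e^{t x} + 4 A^{2} B t x^{4} e^{t x} + 4 A B^{2} t x^{3} e^{2 t x} + 2 A B^{2} x^{2} e^{2 t x} + 2 B^{3} x e^{3 t x}
  -u·u_xx = - 2 A^{2} t^{2} x^{2} - A B t^{3} x^{2} e^{t x} - 2 A B t e^{t x} - B^{2} t^{2} e^{2 t x}
So the left-hand side equals
  2 A^{3} t^{2} x^{6} + 2 A^{2} B t^{2} x^{5} e^{t x} + 4 A^{2} B t x^{4} e^{t x} - 2 A^{2} t^{2} x^{2} + 4 A B^{2} t x^{3} e^{2 t x} + 2 A B^{2} x^{2} e^{2 t x} - A B t^{3} x^{2} e^{t x} - 2 A B t e^{t x} + 2 B^{3} x e^{3 t x} - B^{2} t^{2} e^{2 t x}
This must equal f(x, t) identically; expanded, f = 3 t^{3} x^{2} e^{t x} + 2 t^{2} x^{6} - 6 t^{2} x^{5} e^{t x} - 2 t^{2} x^{2} - 9 t^{2} e^{2 t x} - 12 t x^{4} e^{t x} + 36 t x^{3} e^{2 t x} + 6 t e^{t x} + 18 x^{2} e^{2 t x} - 54 x e^{3 t x}.
Matching coefficients of the independent functions:
  [t e^{t x}]:  - 2 A B = 6
  [t^{2} x^{2}]:  - 2 A^{2} = -2
  [t^{2} x^{6}]:  2 A^{3} = 2
  [t^{2} e^{2 t x}]:  - B^{2} = -9
  [x e^{3 t x}]:  2 B^{3} = -54
  [x^{2} e^{2 t x}]:  2 A B^{2} = 18
  [t x^{3} e^{2 t x}]:  4 A B^{2} = 36
  [t x^{4} e^{t x}]:  4 A^{2} B = -12
  [t^{2} x^{5} e^{t x}]:  2 A^{2} B = -6
  [t^{3} x^{2} e^{t x}]:  - A B = 3
Solving: A = 1, B = -3.
Check against the point condition:
  u(0, 0) = -3  ⟹  B = -3  ✓
Hence u(x, t) = t x^{2} - 3 e^{t x}.

Answer: u(x, t) = t x^{2} - 3 e^{t x}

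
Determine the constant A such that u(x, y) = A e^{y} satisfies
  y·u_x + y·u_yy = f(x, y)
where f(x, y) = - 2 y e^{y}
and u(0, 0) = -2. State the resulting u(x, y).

Substitute the ansatz u = A e^{y} into the left-hand side.
Derivatives of the ansatz:
  u_x = 0
  u_yy = A e^{y}
Term by term:
  y·u_x = 0
  y·u_yy = A y e^{y}
So the left-hand side equals
  A y e^{y}
This must equal f(x, y) = - 2 y e^{y} identically.
Matching coefficients of the independent functions:
  [y e^{y}]:  A = -2
Solving: A = -2.
Check against the point condition:
  u(0, 0) = -2  ⟹  A = -2  ✓
Hence u(x, y) = - 2 e^{y}.

Answer: u(x, y) = - 2 e^{y}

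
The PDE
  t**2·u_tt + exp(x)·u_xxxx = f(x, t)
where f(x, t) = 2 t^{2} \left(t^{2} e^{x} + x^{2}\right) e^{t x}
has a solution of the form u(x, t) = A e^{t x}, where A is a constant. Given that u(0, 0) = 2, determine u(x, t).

Substitute the ansatz u = A e^{t x} into the left-hand side.
Derivatives of the ansatz:
  u_tt = A x^{2} e^{t x}
  u_xxxx = A t^{4} e^{t x}
Term by term:
  t**2·u_tt = A t^{2} x^{2} e^{t x}
  exp(x)·u_xxxx = A t^{4} e^{x} e^{t x}
So the left-hand side equals
  A t^{4} e^{x} e^{t x} + A t^{2} x^{2} e^{t x}
This must equal f(x, t) identically; expanded, f = 2 t^{4} e^{x} e^{t x} + 2 t^{2} x^{2} e^{t x}.
Matching coefficients of the independent functions:
  [t^{2} x^{2} e^{t x}, t^{4} e^{x} e^{t x}]:  A = 2
Solving: A = 2.
Check against the point condition:
  u(0, 0) = 2  ⟹  A = 2  ✓
Hence u(x, t) = 2 e^{t x}.

Answer: u(x, t) = 2 e^{t x}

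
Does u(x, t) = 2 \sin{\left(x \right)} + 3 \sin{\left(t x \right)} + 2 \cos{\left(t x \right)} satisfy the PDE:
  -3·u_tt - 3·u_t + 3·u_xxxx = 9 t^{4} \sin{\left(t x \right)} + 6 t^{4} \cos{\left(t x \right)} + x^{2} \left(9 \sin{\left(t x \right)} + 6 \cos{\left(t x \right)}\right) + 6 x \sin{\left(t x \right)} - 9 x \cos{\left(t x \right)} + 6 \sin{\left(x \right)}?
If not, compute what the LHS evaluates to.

Evaluate each term of the left-hand side for u = 2 \sin{\left(x \right)} + 3 \sin{\left(t x \right)} + 2 \cos{\left(t x \right)}.
Derivatives:
  u_tt = - 3 x^{2} \sin{\left(t x \right)} - 2 x^{2} \cos{\left(t x \right)}
  u_t = - 2 x \sin{\left(t x \right)} + 3 x \cos{\left(t x \right)}
  u_xxxx = 3 t^{4} \sin{\left(t x \right)} + 2 t^{4} \cos{\left(t x \right)} + 2 \sin{\left(x \right)}
Terms:
  -3·u_tt = x^{2} \left(9 \sin{\left(t x \right)} + 6 \cos{\left(t x \right)}\right)
  -3·u_t = 3 x \left(2 \sin{\left(t x \right)} - 3 \cos{\left(t x \right)}\right)
  3·u_xxxx = 9 t^{4} \sin{\left(t x \right)} + 6 t^{4} \cos{\left(t x \right)} + 6 \sin{\left(x \right)}
Sum: LHS = 9 t^{4} \sin{\left(t x \right)} + 6 t^{4} \cos{\left(t x \right)} + x^{2} \left(9 \sin{\left(t x \right)} + 6 \cos{\left(t x \right)}\right) + 6 x \sin{\left(t x \right)} - 9 x \cos{\left(t x \right)} + 6 \sin{\left(x \right)}
This is exactly the given right-hand side, so u is a solution.

Answer: Yes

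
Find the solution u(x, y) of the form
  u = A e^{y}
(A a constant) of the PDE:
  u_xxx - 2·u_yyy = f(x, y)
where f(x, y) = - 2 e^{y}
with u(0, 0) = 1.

Answer: u(x, y) = e^{y}

Derivation:
Substitute the ansatz u = A e^{y} into the left-hand side.
Derivatives of the ansatz:
  u_xxx = 0
  u_yyy = A e^{y}
Term by term:
  u_xxx = 0
  -2·u_yyy = - 2 A e^{y}
So the left-hand side equals
  - 2 A e^{y}
This must equal f(x, y) = - 2 e^{y} identically.
Matching coefficients of the independent functions:
  [e^{y}]:  - 2 A = -2
Solving: A = 1.
Check against the point condition:
  u(0, 0) = 1  ⟹  A = 1  ✓
Hence u(x, y) = e^{y}.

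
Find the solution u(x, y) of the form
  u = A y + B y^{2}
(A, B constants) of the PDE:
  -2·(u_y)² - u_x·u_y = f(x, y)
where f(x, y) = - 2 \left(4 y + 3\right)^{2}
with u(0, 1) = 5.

Substitute the ansatz u = A y + B y^{2} into the left-hand side.
Derivatives of the ansatz:
  u_y = A + 2 B y
  u_x = 0
Term by term:
  -2·(u_y)² = - 2 A^{2} - 8 A B y - 8 B^{2} y^{2}
  -u_x·u_y = 0
So the left-hand side equals
  - 2 A^{2} - 8 A B y - 8 B^{2} y^{2}
This must equal f(x, y) identically; expanded, f = - 32 y^{2} - 48 y - 18.
Matching coefficients of the independent functions:
  [constant term]:  - 2 A^{2} = -18
  [y]:  - 8 A B = -48
  [y^{2}]:  - 8 B^{2} = -32
These equations allow (A, B) = (-3, -2) or (3, 2).
Impose the point condition(s):
  u(0, 1) = 5  ⟹  A + B = 5
Only A = 3, B = 2 satisfies everything.
Hence u(x, y) = 2 y^{2} + 3 y.

Answer: u(x, y) = 2 y^{2} + 3 y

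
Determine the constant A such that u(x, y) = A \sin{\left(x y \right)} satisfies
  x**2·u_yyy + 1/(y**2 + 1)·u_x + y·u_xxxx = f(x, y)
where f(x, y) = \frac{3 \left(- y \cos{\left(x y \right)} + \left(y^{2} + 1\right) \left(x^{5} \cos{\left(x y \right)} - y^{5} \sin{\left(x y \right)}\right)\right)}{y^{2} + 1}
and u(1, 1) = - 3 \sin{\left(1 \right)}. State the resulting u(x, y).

Substitute the ansatz u = A \sin{\left(x y \right)} into the left-hand side.
Derivatives of the ansatz:
  u_yyy = - A x^{3} \cos{\left(x y \right)}
  u_x = A y \cos{\left(x y \right)}
  u_xxxx = A y^{4} \sin{\left(x y \right)}
Term by term:
  x**2·u_yyy = - A x^{5} \cos{\left(x y \right)}
  1/(y**2 + 1)·u_x = \frac{A y \cos{\left(x y \right)}}{y^{2} + 1}
  y·u_xxxx = A y^{5} \sin{\left(x y \right)}
So the left-hand side equals
  - A x^{5} \cos{\left(x y \right)} + A y^{5} \sin{\left(x y \right)} + \frac{A y \cos{\left(x y \right)}}{y^{2} + 1}
This must equal f(x, y) identically; expanded, f = 3 x^{5} \cos{\left(x y \right)} - 3 y^{5} \sin{\left(x y \right)} - \frac{3 y \cos{\left(x y \right)}}{y^{2} + 1}.
Matching coefficients of the independent functions:
  [x^{5} \cos{\left(x y \right)}]:  - A = 3
  [y^{5} \sin{\left(x y \right)}, \frac{y \cos{\left(x y \right)}}{y^{2} + 1}]:  A = -3
Solving: A = -3.
Check against the point condition:
  u(1, 1) = - 3 \sin{\left(1 \right)}  ⟹  A \sin{\left(1 \right)} = - 3 \sin{\left(1 \right)}  ✓
Hence u(x, y) = - 3 \sin{\left(x y \right)}.

Answer: u(x, y) = - 3 \sin{\left(x y \right)}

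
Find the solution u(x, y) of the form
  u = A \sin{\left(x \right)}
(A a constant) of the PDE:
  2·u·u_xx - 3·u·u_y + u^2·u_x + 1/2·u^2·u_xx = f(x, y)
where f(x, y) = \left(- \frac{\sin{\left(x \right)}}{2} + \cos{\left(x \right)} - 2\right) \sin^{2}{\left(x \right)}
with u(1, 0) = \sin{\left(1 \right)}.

Answer: u(x, y) = \sin{\left(x \right)}

Derivation:
Substitute the ansatz u = A \sin{\left(x \right)} into the left-hand side.
Derivatives of the ansatz:
  u_xx = - A \sin{\left(x \right)}
  u_y = 0
  u_x = A \cos{\left(x \right)}
Term by term:
  2·u·u_xx = - 2 A^{2} \sin^{2}{\left(x \right)}
  -3·u·u_y = 0
  u^2·u_x = A^{3} \sin^{2}{\left(x \right)} \cos{\left(x \right)}
  1/2·u^2·u_xx = - \frac{A^{3} \sin^{3}{\left(x \right)}}{2}
So the left-hand side equals
  - \frac{A^{3} \sin^{3}{\left(x \right)}}{2} + A^{3} \sin^{2}{\left(x \right)} \cos{\left(x \right)} - 2 A^{2} \sin^{2}{\left(x \right)}
This must equal f(x, y) identically; expanded, f = - \frac{\sin^{3}{\left(x \right)}}{2} + \sin^{2}{\left(x \right)} \cos{\left(x \right)} - 2 \sin^{2}{\left(x \right)}.
Matching coefficients of the independent functions:
  [\sin^{2}{\left(x \right)} \cos{\left(x \right)}]:  A^{3} = 1
  [\sin^{2}{\left(x \right)}]:  - 2 A^{2} = -2
  [\sin^{3}{\left(x \right)}]:  - \frac{A^{3}}{2} = - \frac{1}{2}
Solving: A = 1.
Check against the point condition:
  u(1, 0) = \sin{\left(1 \right)}  ⟹  A \sin{\left(1 \right)} = \sin{\left(1 \right)}  ✓
Hence u(x, y) = \sin{\left(x \right)}.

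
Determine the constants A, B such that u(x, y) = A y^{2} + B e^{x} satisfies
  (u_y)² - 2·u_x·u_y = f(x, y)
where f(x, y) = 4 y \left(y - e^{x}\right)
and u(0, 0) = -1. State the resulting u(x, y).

Answer: u(x, y) = - y^{2} - e^{x}

Derivation:
Substitute the ansatz u = A y^{2} + B e^{x} into the left-hand side.
Derivatives of the ansatz:
  u_y = 2 A y
  u_x = B e^{x}
Term by term:
  (u_y)² = 4 A^{2} y^{2}
  -2·u_x·u_y = - 4 A B y e^{x}
So the left-hand side equals
  4 A^{2} y^{2} - 4 A B y e^{x}
This must equal f(x, y) identically; expanded, f = 4 y^{2} - 4 y e^{x}.
Matching coefficients of the independent functions:
  [y^{2}]:  4 A^{2} = 4
  [y e^{x}]:  - 4 A B = -4
These equations allow (A, B) = (-1, -1) or (1, 1).
Impose the point condition(s):
  u(0, 0) = -1  ⟹  B = -1
Only A = -1, B = -1 satisfies everything.
Hence u(x, y) = - y^{2} - e^{x}.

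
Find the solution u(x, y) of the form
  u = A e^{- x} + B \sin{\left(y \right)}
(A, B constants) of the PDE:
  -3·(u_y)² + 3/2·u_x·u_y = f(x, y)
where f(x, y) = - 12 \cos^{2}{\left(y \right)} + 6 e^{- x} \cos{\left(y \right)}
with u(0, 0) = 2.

Substitute the ansatz u = A e^{- x} + B \sin{\left(y \right)} into the left-hand side.
Derivatives of the ansatz:
  u_y = B \cos{\left(y \right)}
  u_x = - A e^{- x}
Term by term:
  -3·(u_y)² = - 3 B^{2} \cos^{2}{\left(y \right)}
  3/2·u_x·u_y = - \frac{3 A B e^{- x} \cos{\left(y \right)}}{2}
So the left-hand side equals
  - \frac{3 A B e^{- x} \cos{\left(y \right)}}{2} - 3 B^{2} \cos^{2}{\left(y \right)}
This must equal f(x, y) = - 12 \cos^{2}{\left(y \right)} + 6 e^{- x} \cos{\left(y \right)} identically.
Matching coefficients of the independent functions:
  [e^{- x} \cos{\left(y \right)}]:  - \frac{3 A B}{2} = 6
  [\cos^{2}{\left(y \right)}]:  - 3 B^{2} = -12
These equations allow (A, B) = (-2, 2) or (2, -2).
Impose the point condition(s):
  u(0, 0) = 2  ⟹  A = 2
Only A = 2, B = -2 satisfies everything.
Hence u(x, y) = - 2 \sin{\left(y \right)} + 2 e^{- x}.

Answer: u(x, y) = - 2 \sin{\left(y \right)} + 2 e^{- x}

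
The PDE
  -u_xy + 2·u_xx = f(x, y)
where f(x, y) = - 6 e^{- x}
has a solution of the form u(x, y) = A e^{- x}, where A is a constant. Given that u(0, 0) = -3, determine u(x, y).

Substitute the ansatz u = A e^{- x} into the left-hand side.
Derivatives of the ansatz:
  u_xy = 0
  u_xx = A e^{- x}
Term by term:
  -u_xy = 0
  2·u_xx = 2 A e^{- x}
So the left-hand side equals
  2 A e^{- x}
This must equal f(x, y) = - 6 e^{- x} identically.
Matching coefficients of the independent functions:
  [e^{- x}]:  2 A = -6
Solving: A = -3.
Check against the point condition:
  u(0, 0) = -3  ⟹  A = -3  ✓
Hence u(x, y) = - 3 e^{- x}.

Answer: u(x, y) = - 3 e^{- x}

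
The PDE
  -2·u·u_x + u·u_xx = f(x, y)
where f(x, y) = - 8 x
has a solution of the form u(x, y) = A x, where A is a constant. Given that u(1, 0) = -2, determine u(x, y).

Substitute the ansatz u = A x into the left-hand side.
Derivatives of the ansatz:
  u_x = A
  u_xx = 0
Term by term:
  -2·u·u_x = - 2 A^{2} x
  u·u_xx = 0
So the left-hand side equals
  - 2 A^{2} x
This must equal f(x, y) = - 8 x identically.
Matching coefficients of the independent functions:
  [x]:  - 2 A^{2} = -8
These equations allow (A) = (-2) or (2).
Impose the point condition(s):
  u(1, 0) = -2  ⟹  A = -2
Only A = -2 satisfies everything.
Hence u(x, y) = - 2 x.

Answer: u(x, y) = - 2 x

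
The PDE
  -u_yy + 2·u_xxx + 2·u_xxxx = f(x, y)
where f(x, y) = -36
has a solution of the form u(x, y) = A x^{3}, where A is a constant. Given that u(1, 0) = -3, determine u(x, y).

Substitute the ansatz u = A x^{3} into the left-hand side.
Derivatives of the ansatz:
  u_yy = 0
  u_xxx = 6 A
  u_xxxx = 0
Term by term:
  -u_yy = 0
  2·u_xxx = 12 A
  2·u_xxxx = 0
So the left-hand side equals
  12 A
This must equal f(x, y) = -36 identically.
Matching coefficients of the independent functions:
  [constant term]:  12 A = -36
Solving: A = -3.
Check against the point condition:
  u(1, 0) = -3  ⟹  A = -3  ✓
Hence u(x, y) = - 3 x^{3}.

Answer: u(x, y) = - 3 x^{3}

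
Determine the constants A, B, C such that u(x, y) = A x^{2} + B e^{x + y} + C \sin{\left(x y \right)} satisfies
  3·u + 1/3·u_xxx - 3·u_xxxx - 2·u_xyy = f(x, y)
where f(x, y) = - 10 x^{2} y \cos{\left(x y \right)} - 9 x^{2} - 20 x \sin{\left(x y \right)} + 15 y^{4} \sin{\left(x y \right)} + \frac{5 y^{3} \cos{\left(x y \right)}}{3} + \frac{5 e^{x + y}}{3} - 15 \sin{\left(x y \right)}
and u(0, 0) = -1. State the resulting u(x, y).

Answer: u(x, y) = - 3 x^{2} - e^{x + y} - 5 \sin{\left(x y \right)}

Derivation:
Substitute the ansatz u = A x^{2} + B e^{x + y} + C \sin{\left(x y \right)} into the left-hand side.
Derivatives of the ansatz:
  u_xxx = B e^{x} e^{y} - C y^{3} \cos{\left(x y \right)}
  u_xxxx = B e^{x} e^{y} + C y^{4} \sin{\left(x y \right)}
  u_xyy = B e^{x} e^{y} - C x^{2} y \cos{\left(x y \right)} - 2 C x \sin{\left(x y \right)}
Term by term:
  3·u = 3 A x^{2} + 3 B e^{x} e^{y} + 3 C \sin{\left(x y \right)}
  1/3·u_xxx = \frac{B e^{x} e^{y}}{3} - \frac{C y^{3} \cos{\left(x y \right)}}{3}
  -3·u_xxxx = - 3 B e^{x} e^{y} - 3 C y^{4} \sin{\left(x y \right)}
  -2·u_xyy = - 2 B e^{x} e^{y} + 2 C x^{2} y \cos{\left(x y \right)} + 4 C x \sin{\left(x y \right)}
So the left-hand side equals
  3 A x^{2} - \frac{5 B e^{x} e^{y}}{3} + 2 C x^{2} y \cos{\left(x y \right)} + 4 C x \sin{\left(x y \right)} - 3 C y^{4} \sin{\left(x y \right)} - \frac{C y^{3} \cos{\left(x y \right)}}{3} + 3 C \sin{\left(x y \right)}
This must equal f(x, y) identically; expanded, f = - 10 x^{2} y \cos{\left(x y \right)} - 9 x^{2} - 20 x \sin{\left(x y \right)} + 15 y^{4} \sin{\left(x y \right)} + \frac{5 y^{3} \cos{\left(x y \right)}}{3} + \frac{5 e^{x} e^{y}}{3} - 15 \sin{\left(x y \right)}.
Matching coefficients of the independent functions:
  [x^{2}]:  3 A = -9
  [x \sin{\left(x y \right)}]:  4 C = -20
  [y^{3} \cos{\left(x y \right)}]:  - \frac{C}{3} = \frac{5}{3}
  [y^{4} \sin{\left(x y \right)}]:  - 3 C = 15
  [e^{x} e^{y}]:  - \frac{5 B}{3} = \frac{5}{3}
  [x^{2} y \cos{\left(x y \right)}]:  2 C = -10
  [\sin{\left(x y \right)}]:  3 C = -15
Solving: A = -3, B = -1, C = -5.
Check against the point condition:
  u(0, 0) = -1  ⟹  B = -1  ✓
Hence u(x, y) = - 3 x^{2} - e^{x + y} - 5 \sin{\left(x y \right)}.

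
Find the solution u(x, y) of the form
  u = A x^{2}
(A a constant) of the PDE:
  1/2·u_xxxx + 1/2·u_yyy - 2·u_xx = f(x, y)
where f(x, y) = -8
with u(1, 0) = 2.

Answer: u(x, y) = 2 x^{2}

Derivation:
Substitute the ansatz u = A x^{2} into the left-hand side.
Derivatives of the ansatz:
  u_xxxx = 0
  u_yyy = 0
  u_xx = 2 A
Term by term:
  1/2·u_xxxx = 0
  1/2·u_yyy = 0
  -2·u_xx = - 4 A
So the left-hand side equals
  - 4 A
This must equal f(x, y) = -8 identically.
Matching coefficients of the independent functions:
  [constant term]:  - 4 A = -8
Solving: A = 2.
Check against the point condition:
  u(1, 0) = 2  ⟹  A = 2  ✓
Hence u(x, y) = 2 x^{2}.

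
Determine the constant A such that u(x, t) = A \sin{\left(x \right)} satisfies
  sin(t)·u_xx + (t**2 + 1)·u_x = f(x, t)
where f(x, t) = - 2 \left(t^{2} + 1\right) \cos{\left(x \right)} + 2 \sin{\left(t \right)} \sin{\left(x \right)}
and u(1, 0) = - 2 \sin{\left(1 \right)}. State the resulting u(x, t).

Substitute the ansatz u = A \sin{\left(x \right)} into the left-hand side.
Derivatives of the ansatz:
  u_xx = - A \sin{\left(x \right)}
  u_x = A \cos{\left(x \right)}
Term by term:
  sin(t)·u_xx = - A \sin{\left(t \right)} \sin{\left(x \right)}
  (t**2 + 1)·u_x = A t^{2} \cos{\left(x \right)} + A \cos{\left(x \right)}
So the left-hand side equals
  A t^{2} \cos{\left(x \right)} - A \sin{\left(t \right)} \sin{\left(x \right)} + A \cos{\left(x \right)}
This must equal f(x, t) identically; expanded, f = - 2 t^{2} \cos{\left(x \right)} + 2 \sin{\left(t \right)} \sin{\left(x \right)} - 2 \cos{\left(x \right)}.
Matching coefficients of the independent functions:
  [t^{2} \cos{\left(x \right)}, \cos{\left(x \right)}]:  A = -2
  [\sin{\left(t \right)} \sin{\left(x \right)}]:  - A = 2
Solving: A = -2.
Check against the point condition:
  u(1, 0) = - 2 \sin{\left(1 \right)}  ⟹  A \sin{\left(1 \right)} = - 2 \sin{\left(1 \right)}  ✓
Hence u(x, t) = - 2 \sin{\left(x \right)}.

Answer: u(x, t) = - 2 \sin{\left(x \right)}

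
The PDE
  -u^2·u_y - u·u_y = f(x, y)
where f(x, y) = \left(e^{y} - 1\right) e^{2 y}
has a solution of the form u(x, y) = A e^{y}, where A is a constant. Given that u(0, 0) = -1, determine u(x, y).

Substitute the ansatz u = A e^{y} into the left-hand side.
Derivatives of the ansatz:
  u_y = A e^{y}
Term by term:
  -u^2·u_y = - A^{3} e^{3 y}
  -u·u_y = - A^{2} e^{2 y}
So the left-hand side equals
  - A^{3} e^{3 y} - A^{2} e^{2 y}
This must equal f(x, y) identically; expanded, f = e^{3 y} - e^{2 y}.
Matching coefficients of the independent functions:
  [e^{2 y}]:  - A^{2} = -1
  [e^{3 y}]:  - A^{3} = 1
Solving: A = -1.
Check against the point condition:
  u(0, 0) = -1  ⟹  A = -1  ✓
Hence u(x, y) = - e^{y}.

Answer: u(x, y) = - e^{y}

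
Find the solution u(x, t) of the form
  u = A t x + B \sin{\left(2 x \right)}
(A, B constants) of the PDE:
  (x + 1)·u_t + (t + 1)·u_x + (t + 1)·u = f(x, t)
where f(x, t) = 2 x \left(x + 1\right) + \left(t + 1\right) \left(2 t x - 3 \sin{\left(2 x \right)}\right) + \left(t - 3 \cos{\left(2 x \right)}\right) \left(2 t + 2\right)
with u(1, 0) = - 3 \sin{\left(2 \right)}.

Substitute the ansatz u = A t x + B \sin{\left(2 x \right)} into the left-hand side.
Derivatives of the ansatz:
  u_t = A x
  u_x = A t + 2 B \cos{\left(2 x \right)}
Term by term:
  (x + 1)·u_t = A x^{2} + A x
  (t + 1)·u_x = A t^{2} + A t + 2 B t \cos{\left(2 x \right)} + 2 B \cos{\left(2 x \right)}
  (t + 1)·u = A t^{2} x + A t x + B t \sin{\left(2 x \right)} + B \sin{\left(2 x \right)}
So the left-hand side equals
  A t^{2} x + A t^{2} + A t x + A t + A x^{2} + A x + B t \sin{\left(2 x \right)} + 2 B t \cos{\left(2 x \right)} + B \sin{\left(2 x \right)} + 2 B \cos{\left(2 x \right)}
This must equal f(x, t) identically; expanded, f = 2 t^{2} x + 2 t^{2} + 2 t x - 3 t \sin{\left(2 x \right)} - 6 t \cos{\left(2 x \right)} + 2 t + 2 x^{2} + 2 x - 3 \sin{\left(2 x \right)} - 6 \cos{\left(2 x \right)}.
Matching coefficients of the independent functions:
  [t, t^{2}, x, x^{2}, …]:  A = 2
  [t \sin{\left(2 x \right)}, \sin{\left(2 x \right)}]:  B = -3
  [t \cos{\left(2 x \right)}, \cos{\left(2 x \right)}]:  2 B = -6
Solving: A = 2, B = -3.
Check against the point condition:
  u(1, 0) = - 3 \sin{\left(2 \right)}  ⟹  B \sin{\left(2 \right)} = - 3 \sin{\left(2 \right)}  ✓
Hence u(x, t) = 2 t x - 3 \sin{\left(2 x \right)}.

Answer: u(x, t) = 2 t x - 3 \sin{\left(2 x \right)}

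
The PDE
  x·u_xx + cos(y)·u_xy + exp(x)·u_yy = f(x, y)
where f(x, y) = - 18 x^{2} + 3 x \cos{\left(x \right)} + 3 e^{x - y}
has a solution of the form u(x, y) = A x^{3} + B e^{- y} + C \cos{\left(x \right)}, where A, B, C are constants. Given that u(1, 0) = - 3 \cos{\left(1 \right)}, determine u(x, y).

Substitute the ansatz u = A x^{3} + B e^{- y} + C \cos{\left(x \right)} into the left-hand side.
Derivatives of the ansatz:
  u_xx = 6 A x - C \cos{\left(x \right)}
  u_xy = 0
  u_yy = B e^{- y}
Term by term:
  x·u_xx = 6 A x^{2} - C x \cos{\left(x \right)}
  cos(y)·u_xy = 0
  exp(x)·u_yy = B e^{x} e^{- y}
So the left-hand side equals
  6 A x^{2} + B e^{x} e^{- y} - C x \cos{\left(x \right)}
This must equal f(x, y) identically; expanded, f = - 18 x^{2} + 3 x \cos{\left(x \right)} + 3 e^{x} e^{- y}.
Matching coefficients of the independent functions:
  [x^{2}]:  6 A = -18
  [x \cos{\left(x \right)}]:  - C = 3
  [e^{x} e^{- y}]:  B = 3
Solving: A = -3, B = 3, C = -3.
Check against the point condition:
  u(1, 0) = - 3 \cos{\left(1 \right)}  ⟹  A + B + C \cos{\left(1 \right)} = - 3 \cos{\left(1 \right)}  ✓
Hence u(x, y) = - 3 x^{3} - 3 \cos{\left(x \right)} + 3 e^{- y}.

Answer: u(x, y) = - 3 x^{3} - 3 \cos{\left(x \right)} + 3 e^{- y}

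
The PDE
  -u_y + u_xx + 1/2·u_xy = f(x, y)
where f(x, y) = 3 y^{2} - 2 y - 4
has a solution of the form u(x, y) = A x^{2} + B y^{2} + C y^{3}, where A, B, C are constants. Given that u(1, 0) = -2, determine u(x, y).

Substitute the ansatz u = A x^{2} + B y^{2} + C y^{3} into the left-hand side.
Derivatives of the ansatz:
  u_y = 2 B y + 3 C y^{2}
  u_xx = 2 A
  u_xy = 0
Term by term:
  -u_y = - 2 B y - 3 C y^{2}
  u_xx = 2 A
  1/2·u_xy = 0
So the left-hand side equals
  2 A - 2 B y - 3 C y^{2}
This must equal f(x, y) = 3 y^{2} - 2 y - 4 identically.
Matching coefficients of the independent functions:
  [constant term]:  2 A = -4
  [y]:  - 2 B = -2
  [y^{2}]:  - 3 C = 3
Solving: A = -2, B = 1, C = -1.
Check against the point condition:
  u(1, 0) = -2  ⟹  A = -2  ✓
Hence u(x, y) = - 2 x^{2} - y^{3} + y^{2}.

Answer: u(x, y) = - 2 x^{2} - y^{3} + y^{2}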